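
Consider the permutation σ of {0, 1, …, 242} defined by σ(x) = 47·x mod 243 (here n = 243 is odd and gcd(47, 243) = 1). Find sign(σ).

Orbit of 86 under x↦47x: [86, 154, 191, 229, 71, 178, 104]… (length divides ord_243(47)).
The orbit structure of x ↦ 47x mod 243: 6 orbits of sizes [162, 54, 18, 6, 2, 1].
n − c = 243 − 6 = 237; sign = (−1)^237 = -1.

-1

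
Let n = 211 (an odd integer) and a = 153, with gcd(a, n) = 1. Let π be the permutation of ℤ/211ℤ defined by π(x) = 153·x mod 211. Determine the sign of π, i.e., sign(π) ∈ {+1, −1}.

-1

Start at x=199: 199 → 63 → 144 → 88 → 171 → 210 → 58 → … (one orbit).
Cycle type of π: 14×15 + 1; total 16 cycles.
Σ(ℓ_i−1) = 211−16 = 195; sign = (−1)^195 = -1.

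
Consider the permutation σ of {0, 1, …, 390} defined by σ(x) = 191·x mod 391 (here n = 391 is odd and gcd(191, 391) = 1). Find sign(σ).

Start at x=101: 101 → 132 → 188 → 327 → 288 → 268 → 358 → … (one orbit).
π_191 has 14 disjoint cycles with lengths [44, 44, 44, 44, 44, 44, 44, 44, 22, 4, 4, 4, 4, 1] on {0,…,390}.
391 − 14 = 377 transpositions; sign(π) = (−1)^377 = -1.
(191|391)_J = -1 (Zolotarev's lemma cross-check).

-1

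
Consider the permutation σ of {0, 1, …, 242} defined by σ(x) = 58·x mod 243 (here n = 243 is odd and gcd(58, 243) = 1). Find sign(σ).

Trace 34: π^k(34) = [34, 28, 166, 151, 10, 94, 106] for k=0..6.
Decompose π into cycles: lengths [81, 81, 27, 27, 9, 9, 3, 3, 1, 1, 1] (11 cycles, including the fixed point 0).
243 − 11 = 232 transpositions; sign(π) = (−1)^232 = +1.
Check: (58/243) = +1 by Zolotarev.

+1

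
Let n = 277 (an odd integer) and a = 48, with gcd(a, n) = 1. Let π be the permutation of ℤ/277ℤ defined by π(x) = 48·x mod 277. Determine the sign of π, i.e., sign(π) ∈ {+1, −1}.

+1

Trace 243: π^k(243) = [243, 30, 55, 147, 131, 194, 171] for k=0..6.
The orbit structure of x ↦ 48x mod 277: 5 orbits of sizes [69, 69, 69, 69, 1].
277 − 5 = 272 transpositions; sign(π) = (−1)^272 = +1.
The Jacobi symbol (48|277) = +1 (Zolotarev) agrees.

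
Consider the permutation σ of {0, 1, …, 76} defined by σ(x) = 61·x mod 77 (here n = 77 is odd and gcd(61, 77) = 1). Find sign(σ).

+1

Trace 68: π^k(68) = [68, 67, 6, 58, 73, 64, 54] for k=0..6.
The orbit structure of x ↦ 61x mod 77: 5 orbits of sizes [30, 30, 10, 6, 1].
5 cycles on 77: each ℓ→(−1)^(ℓ−1), product (−1)^72 = +1.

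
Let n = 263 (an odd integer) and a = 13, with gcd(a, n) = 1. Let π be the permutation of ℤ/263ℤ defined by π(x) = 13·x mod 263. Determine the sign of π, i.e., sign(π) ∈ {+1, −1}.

Start at x=172: 172 → 132 → 138 → 216 → 178 → 210 → 100 → … (one orbit).
π_13 has 3 disjoint cycles with lengths [131, 131, 1] on {0,…,262}.
263 − 3 = 260 transpositions; sign(π) = (−1)^260 = +1.
Via Zolotarev, sign(π_{13}) = (13|263) = +1.

+1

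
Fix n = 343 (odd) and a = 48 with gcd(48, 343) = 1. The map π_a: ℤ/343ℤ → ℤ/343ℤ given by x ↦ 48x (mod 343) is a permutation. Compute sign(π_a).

Start at x=1: 1 → 48 → 246 → 146 → 148 → 244 → 50 → … (one orbit).
46 cycles of lengths [14, 14, 14, 14, 14, 14, 14, 14, 14, 14, 14, 14, 14, 14, 14, 14, 14, 14, 14, 14, 14, 2, 2, 2, 2, 2, 2, 2, 2, 2, 2, 2, 2, 2, 2, 2, 2, 2, 2, 2, 2, 2, 2, 2, 2, 1].
sign(π) = (−1)^{n − #cycles} = (−1)^{343−46} = (−1)^297 = -1.

-1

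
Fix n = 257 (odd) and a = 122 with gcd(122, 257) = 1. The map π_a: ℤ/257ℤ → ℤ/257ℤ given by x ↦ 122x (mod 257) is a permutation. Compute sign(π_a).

+1

Start at x=44: 44 → 228 → 60 → 124 → 222 → 99 → 256 → … (one orbit).
The orbit structure of x ↦ 122x mod 257: 3 orbits of sizes [128, 128, 1].
sign(π) = (−1)^{n − #cycles} = (−1)^{257−3} = (−1)^254 = +1.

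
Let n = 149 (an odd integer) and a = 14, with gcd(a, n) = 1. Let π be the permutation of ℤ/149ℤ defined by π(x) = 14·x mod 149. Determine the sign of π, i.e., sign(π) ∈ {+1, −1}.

Trace 49: π^k(49) = [49, 90, 68, 58, 67, 44, 20] for k=0..6.
Cycle type of π: 148 + 1; total 2 cycles.
sign(π) = (−1)^{n − #cycles} = (−1)^{149−2} = (−1)^147 = -1.
The Jacobi symbol (14|149) = -1 (Zolotarev) agrees.

-1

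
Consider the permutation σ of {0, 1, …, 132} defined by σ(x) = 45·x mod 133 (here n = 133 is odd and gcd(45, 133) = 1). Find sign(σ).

-1

Start at x=1: 1 → 45 → 30 → 20 → 102 → 68 → 1 (one orbit).
Cycle lengths of π_45 on ℤ/133ℤ: [6, 6, 6, 6, 6, 6, 6, 6, 6, 6, 6, 6, 6, 6, 6, 6, 6, 6, 6, 3, 3, 3, 3, 3, 3, 1]; 26 cycles in total.
n − c = 133 − 26 = 107; sign = (−1)^107 = -1.
Check: (45/133) = -1 by Zolotarev.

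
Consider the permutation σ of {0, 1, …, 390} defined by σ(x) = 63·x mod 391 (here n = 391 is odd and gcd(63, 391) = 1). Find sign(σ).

+1

Start at x=315: 315 → 295 → 208 → 201 → 151 → 129 → 307 → … (one orbit).
The orbit structure of x ↦ 63x mod 391: 5 orbits of sizes [176, 176, 22, 16, 1].
5 cycles on 391: each ℓ→(−1)^(ℓ−1), product (−1)^386 = +1.
Check: (63/391) = +1 by Zolotarev.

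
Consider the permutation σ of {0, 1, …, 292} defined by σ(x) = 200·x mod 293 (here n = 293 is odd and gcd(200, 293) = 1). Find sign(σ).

-1

Orbit of 187 under x↦200x: [187, 189, 3, 14, 163, 77, 164]… (length divides ord_293(200)).
Decompose π into cycles: lengths [292, 1] (2 cycles, including the fixed point 0).
With 2 cycles on 293 points, sign = (−1)^{293−2} = -1.
Check: (200/293) = -1 by Zolotarev.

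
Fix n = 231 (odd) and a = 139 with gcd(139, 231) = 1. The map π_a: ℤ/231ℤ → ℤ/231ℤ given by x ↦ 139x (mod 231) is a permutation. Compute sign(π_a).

+1

Trace 160: π^k(160) = [160, 64, 118, 1, 139, 148, 13] for k=0..6.
The orbit structure of x ↦ 139x mod 231: 33 orbits of sizes [10, 10, 10, 10, 10, 10, 10, 10, 10, 10, 10, 10, 10, 10, 10, 10, 10, 10, 10, 10, 10, 2, 2, 2, 2, 2, 2, 2, 2, 2, 1, 1, 1].
n − c = 231 − 33 = 198; sign = (−1)^198 = +1.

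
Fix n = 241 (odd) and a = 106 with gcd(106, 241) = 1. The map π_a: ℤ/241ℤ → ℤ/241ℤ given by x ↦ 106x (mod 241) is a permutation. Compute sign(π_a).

Orbit of 40 under x↦106x: [40, 143, 216, 1, 106, 150, 235]… (length divides ord_241(106)).
Decompose π into cycles: lengths [20, 20, 20, 20, 20, 20, 20, 20, 20, 20, 20, 20, 1] (13 cycles, including the fixed point 0).
Σ(ℓ_i−1) = 241−13 = 228; sign = (−1)^228 = +1.
The Jacobi symbol (106|241) = +1 (Zolotarev) agrees.

+1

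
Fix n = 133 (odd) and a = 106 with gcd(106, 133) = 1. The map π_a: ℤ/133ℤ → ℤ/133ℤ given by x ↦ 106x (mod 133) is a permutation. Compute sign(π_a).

+1

Orbit of 64 under x↦106x: [64, 1, 106]… (length divides ord_133(106)).
Cycle type of π: 3×42 + 1×7; total 49 cycles.
Σ(ℓ_i−1) = 133−49 = 84; sign = (−1)^84 = +1.
Via Zolotarev, sign(π_{106}) = (106|133) = +1.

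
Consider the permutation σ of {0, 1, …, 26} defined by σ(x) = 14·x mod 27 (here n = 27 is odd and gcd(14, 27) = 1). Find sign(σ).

-1

Start at x=20: 20 → 10 → 5 → 16 → 8 → 4 → 2 → … (one orbit).
The orbit structure of x ↦ 14x mod 27: 4 orbits of sizes [18, 6, 2, 1].
4 cycles on 27: each ℓ→(−1)^(ℓ−1), product (−1)^23 = -1.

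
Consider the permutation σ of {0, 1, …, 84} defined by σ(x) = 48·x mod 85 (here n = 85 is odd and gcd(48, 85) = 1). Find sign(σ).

+1

Trace 19: π^k(19) = [19, 62, 1, 48, 9, 7, 81] for k=0..6.
7 cycles of lengths [16, 16, 16, 16, 16, 4, 1].
Σ(ℓ_i−1) = 85−7 = 78; sign = (−1)^78 = +1.
Zolotarev: (48|85) = +1, matching the cycle-count sign.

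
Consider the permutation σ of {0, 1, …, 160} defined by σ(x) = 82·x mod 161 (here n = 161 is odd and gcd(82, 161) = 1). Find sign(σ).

Orbit of 142 under x↦82x: [142, 52, 78, 117, 95, 62, 93]… (length divides ord_161(82)).
Cycle lengths of π_82 on ℤ/161ℤ: [66, 66, 11, 11, 6, 1]; 6 cycles in total.
6 cycles on 161: each ℓ→(−1)^(ℓ−1), product (−1)^155 = -1.
(82|161)_J = -1 (Zolotarev's lemma cross-check).

-1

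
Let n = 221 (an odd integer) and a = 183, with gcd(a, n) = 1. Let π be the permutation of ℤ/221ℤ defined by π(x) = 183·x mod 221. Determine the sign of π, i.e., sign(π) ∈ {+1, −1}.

+1

Trace 118: π^k(118) = [118, 157, 1, 183] for k=0..3.
Decompose π into cycles: lengths [4, 4, 4, 4, 4, 4, 4, 4, 4, 4, 4, 4, 4, 4, 4, 4, 4, 4, 4, 4, 4, 4, 4, 4, 4, 4, 4, 4, 4, 4, 4, 4, 4, 4, 4, 4, 4, 4, 4, 4, 4, 4, 4, 4, 4, 4, 4, 4, 4, 4, 4, 4, 1, 1, 1, 1, 1, 1, 1, 1, 1, 1, 1, 1, 1] (65 cycles, including the fixed point 0).
221 − 65 = 156 transpositions; sign(π) = (−1)^156 = +1.
Via Zolotarev, sign(π_{183}) = (183|221) = +1.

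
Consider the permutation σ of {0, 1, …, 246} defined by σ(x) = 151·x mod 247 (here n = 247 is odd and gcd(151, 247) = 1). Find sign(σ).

Orbit of 18 under x↦151x: [18, 1, 151, 77]… (length divides ord_247(151)).
π_151 has 67 disjoint cycles with lengths [4, 4, 4, 4, 4, 4, 4, 4, 4, 4, 4, 4, 4, 4, 4, 4, 4, 4, 4, 4, 4, 4, 4, 4, 4, 4, 4, 4, 4, 4, 4, 4, 4, 4, 4, 4, 4, 4, 4, 4, 4, 4, 4, 4, 4, 4, 4, 4, 4, 4, 4, 4, 4, 4, 4, 4, 4, 2, 2, 2, 2, 2, 2, 2, 2, 2, 1] on {0,…,246}.
Σ(ℓ_i−1) = 247−67 = 180; sign = (−1)^180 = +1.
Check: (151/247) = +1 by Zolotarev.

+1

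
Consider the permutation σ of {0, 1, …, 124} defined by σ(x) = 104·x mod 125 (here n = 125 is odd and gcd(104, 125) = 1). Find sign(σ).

+1

Start at x=94: 94 → 26 → 79 → 91 → 89 → 6 → 124 → … (one orbit).
Cycle lengths of π_104 on ℤ/125ℤ: [50, 50, 10, 10, 2, 2, 1]; 7 cycles in total.
With 7 cycles on 125 points, sign = (−1)^{125−7} = +1.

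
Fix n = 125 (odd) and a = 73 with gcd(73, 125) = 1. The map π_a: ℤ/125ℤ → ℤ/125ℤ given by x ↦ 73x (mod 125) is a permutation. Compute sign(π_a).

Start at x=21: 21 → 33 → 34 → 107 → 61 → 78 → 69 → … (one orbit).
Cycle lengths of π_73 on ℤ/125ℤ: [100, 20, 4, 1]; 4 cycles in total.
sign(π) = (−1)^{n − #cycles} = (−1)^{125−4} = (−1)^121 = -1.
Check: (73/125) = -1 by Zolotarev.

-1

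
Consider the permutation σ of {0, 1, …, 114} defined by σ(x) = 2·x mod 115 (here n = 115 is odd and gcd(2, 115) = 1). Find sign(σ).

-1

Start at x=52: 52 → 104 → 93 → 71 → 27 → 54 → 108 → … (one orbit).
π_2 has 6 disjoint cycles with lengths [44, 44, 11, 11, 4, 1] on {0,…,114}.
Σ(ℓ_i−1) = 115−6 = 109; sign = (−1)^109 = -1.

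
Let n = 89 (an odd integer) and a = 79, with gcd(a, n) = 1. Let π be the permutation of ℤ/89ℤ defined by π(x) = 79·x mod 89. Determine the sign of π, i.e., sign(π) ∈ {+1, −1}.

+1

Start at x=18: 18 → 87 → 20 → 67 → 42 → 25 → 17 → … (one orbit).
Decompose π into cycles: lengths [44, 44, 1] (3 cycles, including the fixed point 0).
sign(π) = (−1)^{n − #cycles} = (−1)^{89−3} = (−1)^86 = +1.
Check: (79/89) = +1 by Zolotarev.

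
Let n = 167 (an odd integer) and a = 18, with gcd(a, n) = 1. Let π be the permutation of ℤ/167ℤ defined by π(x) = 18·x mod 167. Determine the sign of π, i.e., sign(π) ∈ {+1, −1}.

+1

Trace 93: π^k(93) = [93, 4, 72, 127, 115, 66, 19] for k=0..6.
Cycle lengths of π_18 on ℤ/167ℤ: [83, 83, 1]; 3 cycles in total.
With 3 cycles on 167 points, sign = (−1)^{167−3} = +1.
(18|167)_J = +1 (Zolotarev's lemma cross-check).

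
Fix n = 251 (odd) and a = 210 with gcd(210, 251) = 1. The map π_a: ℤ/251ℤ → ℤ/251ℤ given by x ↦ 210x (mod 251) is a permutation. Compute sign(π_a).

-1

Start at x=246: 246 → 205 → 129 → 233 → 236 → 113 → 136 → … (one orbit).
The orbit structure of x ↦ 210x mod 251: 2 orbits of sizes [250, 1].
2 cycles on 251: each ℓ→(−1)^(ℓ−1), product (−1)^249 = -1.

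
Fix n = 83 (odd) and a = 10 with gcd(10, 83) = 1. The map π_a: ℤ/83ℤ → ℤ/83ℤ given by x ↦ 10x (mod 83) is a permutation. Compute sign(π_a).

+1

Trace 30: π^k(30) = [30, 51, 12, 37, 38, 48, 65] for k=0..6.
π_10 has 3 disjoint cycles with lengths [41, 41, 1] on {0,…,82}.
With 3 cycles on 83 points, sign = (−1)^{83−3} = +1.
The Jacobi symbol (10|83) = +1 (Zolotarev) agrees.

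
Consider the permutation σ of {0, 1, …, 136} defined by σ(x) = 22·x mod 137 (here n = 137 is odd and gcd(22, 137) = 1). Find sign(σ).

Start at x=16: 16 → 78 → 72 → 77 → 50 → 4 → 88 → … (one orbit).
π_22 has 5 disjoint cycles with lengths [34, 34, 34, 34, 1] on {0,…,136}.
137 − 5 = 132 transpositions; sign(π) = (−1)^132 = +1.

+1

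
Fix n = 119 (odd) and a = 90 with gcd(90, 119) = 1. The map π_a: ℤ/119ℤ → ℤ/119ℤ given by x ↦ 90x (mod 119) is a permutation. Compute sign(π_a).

Start at x=106: 106 → 20 → 15 → 41 → 1 → 90 → 8 → … (one orbit).
Decompose π into cycles: lengths [16, 16, 16, 16, 16, 16, 16, 2, 2, 2, 1] (11 cycles, including the fixed point 0).
11 cycles on 119: each ℓ→(−1)^(ℓ−1), product (−1)^108 = +1.
The Jacobi symbol (90|119) = +1 (Zolotarev) agrees.

+1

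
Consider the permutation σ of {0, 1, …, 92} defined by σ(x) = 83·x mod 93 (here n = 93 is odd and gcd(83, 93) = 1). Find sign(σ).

+1

Start at x=76: 76 → 77 → 67 → 74 → 4 → 53 → 28 → … (one orbit).
Cycle type of π: 30×3 + 2 + 1; total 5 cycles.
5 cycles on 93: each ℓ→(−1)^(ℓ−1), product (−1)^88 = +1.
(83|93)_J = +1 (Zolotarev's lemma cross-check).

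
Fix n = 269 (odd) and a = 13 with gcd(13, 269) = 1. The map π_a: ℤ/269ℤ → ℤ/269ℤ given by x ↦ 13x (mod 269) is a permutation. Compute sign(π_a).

Start at x=45: 45 → 47 → 73 → 142 → 232 → 57 → 203 → … (one orbit).
3 cycles of lengths [134, 134, 1].
Σ(ℓ_i−1) = 269−3 = 266; sign = (−1)^266 = +1.
Check: (13/269) = +1 by Zolotarev.

+1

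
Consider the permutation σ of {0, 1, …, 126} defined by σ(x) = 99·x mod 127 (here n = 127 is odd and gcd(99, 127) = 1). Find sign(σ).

Trace 19: π^k(19) = [19, 103, 37, 107, 52, 68, 1] for k=0..6.
15 cycles of lengths [9, 9, 9, 9, 9, 9, 9, 9, 9, 9, 9, 9, 9, 9, 1].
15 cycles on 127: each ℓ→(−1)^(ℓ−1), product (−1)^112 = +1.

+1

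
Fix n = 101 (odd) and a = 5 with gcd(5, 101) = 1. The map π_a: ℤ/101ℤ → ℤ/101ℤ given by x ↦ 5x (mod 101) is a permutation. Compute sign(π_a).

Trace 25: π^k(25) = [25, 24, 19, 95, 71, 52, 58] for k=0..6.
The orbit structure of x ↦ 5x mod 101: 5 orbits of sizes [25, 25, 25, 25, 1].
Σ(ℓ_i−1) = 101−5 = 96; sign = (−1)^96 = +1.

+1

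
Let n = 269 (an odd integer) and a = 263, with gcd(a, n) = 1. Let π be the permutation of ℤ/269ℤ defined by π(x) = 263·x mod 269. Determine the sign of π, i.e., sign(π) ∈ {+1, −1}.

+1

Orbit of 205 under x↦263x: [205, 115, 117, 105, 177, 14, 185]… (length divides ord_269(263)).
Cycle type of π: 67×4 + 1; total 5 cycles.
5 cycles on 269: each ℓ→(−1)^(ℓ−1), product (−1)^264 = +1.
(263|269)_J = +1 (Zolotarev's lemma cross-check).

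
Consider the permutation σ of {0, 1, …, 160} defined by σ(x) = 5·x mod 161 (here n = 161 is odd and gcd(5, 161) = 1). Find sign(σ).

+1

Start at x=103: 103 → 32 → 160 → 156 → 136 → 36 → 19 → … (one orbit).
The orbit structure of x ↦ 5x mod 161: 5 orbits of sizes [66, 66, 22, 6, 1].
161 − 5 = 156 transpositions; sign(π) = (−1)^156 = +1.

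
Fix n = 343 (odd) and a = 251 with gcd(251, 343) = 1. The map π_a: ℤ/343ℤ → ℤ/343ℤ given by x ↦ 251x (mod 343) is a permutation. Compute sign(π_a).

-1

Orbit of 218 under x↦251x: [218, 181, 155, 146, 288, 258, 274]… (length divides ord_343(251)).
Decompose π into cycles: lengths [98, 98, 98, 14, 14, 14, 2, 2, 2, 1] (10 cycles, including the fixed point 0).
n − c = 343 − 10 = 333; sign = (−1)^333 = -1.
Zolotarev: (251|343) = -1, matching the cycle-count sign.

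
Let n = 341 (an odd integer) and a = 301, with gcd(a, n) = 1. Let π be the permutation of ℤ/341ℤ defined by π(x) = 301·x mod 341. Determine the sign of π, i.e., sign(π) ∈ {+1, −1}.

-1

Orbit of 147 under x↦301x: [147, 258, 251, 190, 243, 169, 60]… (length divides ord_341(301)).
Cycle type of π: 30×11 + 5×2 + 1; total 14 cycles.
14 cycles on 341: each ℓ→(−1)^(ℓ−1), product (−1)^327 = -1.
Check: (301/341) = -1 by Zolotarev.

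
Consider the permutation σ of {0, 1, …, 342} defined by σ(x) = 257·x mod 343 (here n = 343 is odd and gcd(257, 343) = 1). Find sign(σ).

-1

Start at x=135: 135 → 52 → 330 → 89 → 235 → 27 → 79 → … (one orbit).
Decompose π into cycles: lengths [294, 42, 6, 1] (4 cycles, including the fixed point 0).
n − c = 343 − 4 = 339; sign = (−1)^339 = -1.
Via Zolotarev, sign(π_{257}) = (257|343) = -1.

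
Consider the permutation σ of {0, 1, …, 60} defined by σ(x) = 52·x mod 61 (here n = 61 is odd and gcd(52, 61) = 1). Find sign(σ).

+1

Start at x=3: 3 → 34 → 60 → 9 → 41 → 58 → 27 → … (one orbit).
π_52 has 7 disjoint cycles with lengths [10, 10, 10, 10, 10, 10, 1] on {0,…,60}.
Σ(ℓ_i−1) = 61−7 = 54; sign = (−1)^54 = +1.
Check: (52/61) = +1 by Zolotarev.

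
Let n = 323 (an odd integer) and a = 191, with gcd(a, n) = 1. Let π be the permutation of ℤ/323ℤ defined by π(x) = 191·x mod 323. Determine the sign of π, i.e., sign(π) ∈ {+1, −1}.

Orbit of 191 under x↦191x: [191, 305, 115, 1]… (length divides ord_323(191)).
Cycle type of π: 4×76 + 1×19; total 95 cycles.
sign(π) = (−1)^{n − #cycles} = (−1)^{323−95} = (−1)^228 = +1.
(191|323)_J = +1 (Zolotarev's lemma cross-check).

+1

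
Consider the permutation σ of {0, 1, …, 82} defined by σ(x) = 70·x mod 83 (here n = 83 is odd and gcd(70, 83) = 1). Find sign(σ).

Orbit of 29 under x↦70x: [29, 38, 4, 31, 12, 10, 36]… (length divides ord_83(70)).
Decompose π into cycles: lengths [41, 41, 1] (3 cycles, including the fixed point 0).
sign(π) = (−1)^{n − #cycles} = (−1)^{83−3} = (−1)^80 = +1.
(70|83)_J = +1 (Zolotarev's lemma cross-check).

+1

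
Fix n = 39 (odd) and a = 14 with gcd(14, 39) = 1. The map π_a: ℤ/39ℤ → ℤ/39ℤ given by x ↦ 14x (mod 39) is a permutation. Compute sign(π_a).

Orbit of 14 under x↦14x: [14, 1]… (length divides ord_39(14)).
Decompose π into cycles: lengths [2, 2, 2, 2, 2, 2, 2, 2, 2, 2, 2, 2, 2, 1, 1, 1, 1, 1, 1, 1, 1, 1, 1, 1, 1, 1] (26 cycles, including the fixed point 0).
With 26 cycles on 39 points, sign = (−1)^{39−26} = -1.
The Jacobi symbol (14|39) = -1 (Zolotarev) agrees.

-1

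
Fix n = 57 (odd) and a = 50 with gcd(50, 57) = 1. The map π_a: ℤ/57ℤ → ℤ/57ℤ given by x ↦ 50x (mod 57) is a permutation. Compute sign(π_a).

+1

Start at x=8: 8 → 1 → 50 → 49 → 56 → 7 → 8 (one orbit).
The orbit structure of x ↦ 50x mod 57: 11 orbits of sizes [6, 6, 6, 6, 6, 6, 6, 6, 6, 2, 1].
sign(π) = (−1)^{n − #cycles} = (−1)^{57−11} = (−1)^46 = +1.
The Jacobi symbol (50|57) = +1 (Zolotarev) agrees.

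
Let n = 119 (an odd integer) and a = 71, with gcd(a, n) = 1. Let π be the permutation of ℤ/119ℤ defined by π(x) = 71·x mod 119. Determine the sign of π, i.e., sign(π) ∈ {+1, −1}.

-1

Orbit of 71 under x↦71x: [71, 43, 78, 64, 22, 15, 113]… (length divides ord_119(71)).
Cycle type of π: 16×7 + 1×7; total 14 cycles.
119 − 14 = 105 transpositions; sign(π) = (−1)^105 = -1.
Zolotarev: (71|119) = -1, matching the cycle-count sign.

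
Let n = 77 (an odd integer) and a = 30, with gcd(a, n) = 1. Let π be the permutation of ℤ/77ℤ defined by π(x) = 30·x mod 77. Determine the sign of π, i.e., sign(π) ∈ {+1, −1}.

Start at x=29: 29 → 23 → 74 → 64 → 72 → 4 → 43 → … (one orbit).
π_30 has 6 disjoint cycles with lengths [30, 30, 10, 3, 3, 1] on {0,…,76}.
n − c = 77 − 6 = 71; sign = (−1)^71 = -1.
The Jacobi symbol (30|77) = -1 (Zolotarev) agrees.

-1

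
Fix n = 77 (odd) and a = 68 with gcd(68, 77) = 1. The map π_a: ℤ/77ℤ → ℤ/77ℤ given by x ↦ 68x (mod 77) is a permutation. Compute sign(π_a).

+1

Orbit of 62 under x↦68x: [62, 58, 17, 1, 68, 4, 41]… (length divides ord_77(68)).
Cycle lengths of π_68 on ℤ/77ℤ: [30, 30, 10, 6, 1]; 5 cycles in total.
77 − 5 = 72 transpositions; sign(π) = (−1)^72 = +1.
Zolotarev: (68|77) = +1, matching the cycle-count sign.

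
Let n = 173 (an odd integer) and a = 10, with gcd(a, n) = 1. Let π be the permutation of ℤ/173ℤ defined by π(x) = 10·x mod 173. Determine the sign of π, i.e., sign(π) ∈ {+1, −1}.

Trace 81: π^k(81) = [81, 118, 142, 36, 14, 140, 16] for k=0..6.
5 cycles of lengths [43, 43, 43, 43, 1].
With 5 cycles on 173 points, sign = (−1)^{173−5} = +1.
The Jacobi symbol (10|173) = +1 (Zolotarev) agrees.

+1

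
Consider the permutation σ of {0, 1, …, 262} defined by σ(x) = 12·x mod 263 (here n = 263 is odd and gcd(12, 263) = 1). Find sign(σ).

+1

Trace 78: π^k(78) = [78, 147, 186, 128, 221, 22, 1] for k=0..6.
Decompose π into cycles: lengths [131, 131, 1] (3 cycles, including the fixed point 0).
sign(π) = (−1)^{n − #cycles} = (−1)^{263−3} = (−1)^260 = +1.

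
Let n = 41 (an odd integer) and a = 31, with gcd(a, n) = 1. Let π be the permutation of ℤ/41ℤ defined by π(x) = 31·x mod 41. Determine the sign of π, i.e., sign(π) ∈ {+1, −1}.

+1

Orbit of 16 under x↦31x: [16, 4, 1, 31, 18, 25, 37]… (length divides ord_41(31)).
5 cycles of lengths [10, 10, 10, 10, 1].
With 5 cycles on 41 points, sign = (−1)^{41−5} = +1.
Check: (31/41) = +1 by Zolotarev.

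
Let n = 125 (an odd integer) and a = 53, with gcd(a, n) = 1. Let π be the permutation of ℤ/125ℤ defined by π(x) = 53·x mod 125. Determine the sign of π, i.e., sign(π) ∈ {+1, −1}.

Trace 92: π^k(92) = [92, 1, 53, 59, 2, 106, 118] for k=0..6.
Cycle type of π: 100 + 20 + 4 + 1; total 4 cycles.
sign(π) = (−1)^{n − #cycles} = (−1)^{125−4} = (−1)^121 = -1.
(53|125)_J = -1 (Zolotarev's lemma cross-check).

-1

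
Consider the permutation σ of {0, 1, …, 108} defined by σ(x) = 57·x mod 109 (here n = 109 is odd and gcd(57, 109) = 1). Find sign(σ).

-1

Trace 53: π^k(53) = [53, 78, 86, 106, 47, 63, 103] for k=0..6.
The orbit structure of x ↦ 57x mod 109: 2 orbits of sizes [108, 1].
2 cycles on 109: each ℓ→(−1)^(ℓ−1), product (−1)^107 = -1.
Via Zolotarev, sign(π_{57}) = (57|109) = -1.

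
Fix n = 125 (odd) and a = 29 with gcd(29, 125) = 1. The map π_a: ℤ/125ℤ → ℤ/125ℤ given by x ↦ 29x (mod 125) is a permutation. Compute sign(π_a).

+1

Trace 96: π^k(96) = [96, 34, 111, 94, 101, 54, 66] for k=0..6.
Cycle lengths of π_29 on ℤ/125ℤ: [50, 50, 10, 10, 2, 2, 1]; 7 cycles in total.
sign(π) = (−1)^{n − #cycles} = (−1)^{125−7} = (−1)^118 = +1.
(29|125)_J = +1 (Zolotarev's lemma cross-check).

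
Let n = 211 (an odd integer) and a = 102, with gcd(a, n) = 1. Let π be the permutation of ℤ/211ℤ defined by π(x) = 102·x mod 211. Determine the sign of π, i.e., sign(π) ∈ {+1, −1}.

Trace 96: π^k(96) = [96, 86, 121, 104, 58, 8, 183] for k=0..6.
4 cycles of lengths [70, 70, 70, 1].
With 4 cycles on 211 points, sign = (−1)^{211−4} = -1.
Zolotarev: (102|211) = -1, matching the cycle-count sign.

-1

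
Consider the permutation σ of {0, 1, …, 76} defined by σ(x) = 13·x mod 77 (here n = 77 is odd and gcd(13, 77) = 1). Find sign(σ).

+1

Start at x=41: 41 → 71 → 76 → 64 → 62 → 36 → 6 → … (one orbit).
Cycle lengths of π_13 on ℤ/77ℤ: [10, 10, 10, 10, 10, 10, 10, 2, 2, 2, 1]; 11 cycles in total.
11 cycles on 77: each ℓ→(−1)^(ℓ−1), product (−1)^66 = +1.
Check: (13/77) = +1 by Zolotarev.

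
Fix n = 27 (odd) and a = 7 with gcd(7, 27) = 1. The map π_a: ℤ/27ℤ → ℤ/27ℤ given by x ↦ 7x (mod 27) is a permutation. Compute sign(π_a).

Orbit of 19 under x↦7x: [19, 25, 13, 10, 16, 4, 1]… (length divides ord_27(7)).
7 cycles of lengths [9, 9, 3, 3, 1, 1, 1].
sign(π) = (−1)^{n − #cycles} = (−1)^{27−7} = (−1)^20 = +1.

+1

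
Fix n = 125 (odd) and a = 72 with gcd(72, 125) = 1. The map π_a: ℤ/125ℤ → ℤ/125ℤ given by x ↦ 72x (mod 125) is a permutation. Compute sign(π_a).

-1

Trace 119: π^k(119) = [119, 68, 21, 12, 114, 83, 101] for k=0..6.
The orbit structure of x ↦ 72x mod 125: 4 orbits of sizes [100, 20, 4, 1].
sign(π) = (−1)^{n − #cycles} = (−1)^{125−4} = (−1)^121 = -1.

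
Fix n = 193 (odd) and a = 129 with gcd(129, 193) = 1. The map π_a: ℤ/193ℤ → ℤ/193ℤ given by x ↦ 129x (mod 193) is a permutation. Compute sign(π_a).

+1

Orbit of 192 under x↦129x: [192, 64, 150, 50, 81, 27, 9]… (length divides ord_193(129)).
13 cycles of lengths [16, 16, 16, 16, 16, 16, 16, 16, 16, 16, 16, 16, 1].
n − c = 193 − 13 = 180; sign = (−1)^180 = +1.
The Jacobi symbol (129|193) = +1 (Zolotarev) agrees.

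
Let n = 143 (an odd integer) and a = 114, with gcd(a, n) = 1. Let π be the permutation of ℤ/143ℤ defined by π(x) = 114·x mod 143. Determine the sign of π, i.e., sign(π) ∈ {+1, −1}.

Trace 100: π^k(100) = [100, 103, 16, 108, 14, 23, 48] for k=0..6.
The orbit structure of x ↦ 114x mod 143: 9 orbits of sizes [30, 30, 30, 30, 6, 6, 5, 5, 1].
sign(π) = (−1)^{n − #cycles} = (−1)^{143−9} = (−1)^134 = +1.
The Jacobi symbol (114|143) = +1 (Zolotarev) agrees.

+1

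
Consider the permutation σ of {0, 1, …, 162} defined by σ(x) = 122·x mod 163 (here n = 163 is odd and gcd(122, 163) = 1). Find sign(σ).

-1

Start at x=146: 146 → 45 → 111 → 13 → 119 → 11 → 38 → … (one orbit).
Cycle type of π: 162 + 1; total 2 cycles.
163 − 2 = 161 transpositions; sign(π) = (−1)^161 = -1.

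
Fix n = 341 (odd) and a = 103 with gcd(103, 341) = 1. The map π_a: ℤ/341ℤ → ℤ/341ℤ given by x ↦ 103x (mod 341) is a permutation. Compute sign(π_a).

Orbit of 103 under x↦103x: [103, 38, 163, 80, 56, 312, 82]… (length divides ord_341(103)).
π_103 has 25 disjoint cycles with lengths [15, 15, 15, 15, 15, 15, 15, 15, 15, 15, 15, 15, 15, 15, 15, 15, 15, 15, 15, 15, 15, 15, 5, 5, 1] on {0,…,340}.
With 25 cycles on 341 points, sign = (−1)^{341−25} = +1.
Via Zolotarev, sign(π_{103}) = (103|341) = +1.

+1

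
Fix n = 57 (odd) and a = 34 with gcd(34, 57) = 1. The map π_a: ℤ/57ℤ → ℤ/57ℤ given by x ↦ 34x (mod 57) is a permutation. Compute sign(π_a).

-1

Trace 4: π^k(4) = [4, 22, 7, 10, 55, 46, 25] for k=0..6.
π_34 has 6 disjoint cycles with lengths [18, 18, 18, 1, 1, 1] on {0,…,56}.
n − c = 57 − 6 = 51; sign = (−1)^51 = -1.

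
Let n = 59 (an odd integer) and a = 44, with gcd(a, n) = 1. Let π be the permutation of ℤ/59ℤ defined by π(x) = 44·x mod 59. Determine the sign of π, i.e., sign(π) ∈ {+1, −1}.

Orbit of 28 under x↦44x: [28, 52, 46, 18, 25, 38, 20]… (length divides ord_59(44)).
Cycle type of π: 58 + 1; total 2 cycles.
With 2 cycles on 59 points, sign = (−1)^{59−2} = -1.
Check: (44/59) = -1 by Zolotarev.

-1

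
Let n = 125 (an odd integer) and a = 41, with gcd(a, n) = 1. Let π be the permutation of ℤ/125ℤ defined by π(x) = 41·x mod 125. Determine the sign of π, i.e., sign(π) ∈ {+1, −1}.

Start at x=56: 56 → 46 → 11 → 76 → 116 → 6 → 121 → … (one orbit).
Decompose π into cycles: lengths [25, 25, 25, 25, 5, 5, 5, 5, 1, 1, 1, 1, 1] (13 cycles, including the fixed point 0).
n − c = 125 − 13 = 112; sign = (−1)^112 = +1.
(41|125)_J = +1 (Zolotarev's lemma cross-check).

+1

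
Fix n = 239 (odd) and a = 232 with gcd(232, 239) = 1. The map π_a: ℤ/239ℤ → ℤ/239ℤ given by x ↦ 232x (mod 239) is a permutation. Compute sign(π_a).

Start at x=144: 144 → 187 → 125 → 81 → 150 → 145 → 180 → … (one orbit).
Decompose π into cycles: lengths [119, 119, 1] (3 cycles, including the fixed point 0).
239 − 3 = 236 transpositions; sign(π) = (−1)^236 = +1.
(232|239)_J = +1 (Zolotarev's lemma cross-check).

+1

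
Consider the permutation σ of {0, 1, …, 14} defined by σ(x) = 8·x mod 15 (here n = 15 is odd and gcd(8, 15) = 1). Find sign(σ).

Orbit of 1 under x↦8x: [1, 8, 4, 2]… (length divides ord_15(8)).
Cycle type of π: 4×3 + 2 + 1; total 5 cycles.
With 5 cycles on 15 points, sign = (−1)^{15−5} = +1.
Via Zolotarev, sign(π_{8}) = (8|15) = +1.

+1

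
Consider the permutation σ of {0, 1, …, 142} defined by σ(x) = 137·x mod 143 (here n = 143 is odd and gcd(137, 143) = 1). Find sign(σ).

Trace 48: π^k(48) = [48, 141, 12, 71, 3, 125, 108] for k=0..6.
Cycle lengths of π_137 on ℤ/143ℤ: [60, 60, 12, 5, 5, 1]; 6 cycles in total.
143 − 6 = 137 transpositions; sign(π) = (−1)^137 = -1.
The Jacobi symbol (137|143) = -1 (Zolotarev) agrees.

-1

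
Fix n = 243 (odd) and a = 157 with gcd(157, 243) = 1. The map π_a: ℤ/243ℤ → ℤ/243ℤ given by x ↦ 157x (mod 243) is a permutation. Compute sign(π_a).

Orbit of 184 under x↦157x: [184, 214, 64, 85, 223, 19, 67]… (length divides ord_243(157)).
π_157 has 11 disjoint cycles with lengths [81, 81, 27, 27, 9, 9, 3, 3, 1, 1, 1] on {0,…,242}.
With 11 cycles on 243 points, sign = (−1)^{243−11} = +1.

+1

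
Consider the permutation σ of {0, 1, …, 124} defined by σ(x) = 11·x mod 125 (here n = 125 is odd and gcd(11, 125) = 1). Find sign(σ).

Orbit of 61 under x↦11x: [61, 46, 6, 66, 101, 111, 96]… (length divides ord_125(11)).
Cycle type of π: 25×4 + 5×4 + 1×5; total 13 cycles.
13 cycles on 125: each ℓ→(−1)^(ℓ−1), product (−1)^112 = +1.

+1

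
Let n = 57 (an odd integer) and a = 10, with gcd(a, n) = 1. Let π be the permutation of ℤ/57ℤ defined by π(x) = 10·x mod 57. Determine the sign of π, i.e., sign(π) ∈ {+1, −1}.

-1

Trace 13: π^k(13) = [13, 16, 46, 4, 40, 1, 10] for k=0..6.
Cycle type of π: 18×3 + 1×3; total 6 cycles.
6 cycles on 57: each ℓ→(−1)^(ℓ−1), product (−1)^51 = -1.
Zolotarev: (10|57) = -1, matching the cycle-count sign.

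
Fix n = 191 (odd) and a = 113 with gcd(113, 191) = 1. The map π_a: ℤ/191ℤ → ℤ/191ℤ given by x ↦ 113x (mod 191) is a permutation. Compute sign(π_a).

Start at x=20: 20 → 159 → 13 → 132 → 18 → 124 → 69 → … (one orbit).
Cycle lengths of π_113 on ℤ/191ℤ: [190, 1]; 2 cycles in total.
sign(π) = (−1)^{n − #cycles} = (−1)^{191−2} = (−1)^189 = -1.

-1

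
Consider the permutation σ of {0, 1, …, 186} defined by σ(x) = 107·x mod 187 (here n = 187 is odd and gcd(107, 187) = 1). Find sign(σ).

+1

Trace 152: π^k(152) = [152, 182, 26, 164, 157, 156, 49] for k=0..6.
π_107 has 5 disjoint cycles with lengths [80, 80, 16, 10, 1] on {0,…,186}.
n − c = 187 − 5 = 182; sign = (−1)^182 = +1.
Via Zolotarev, sign(π_{107}) = (107|187) = +1.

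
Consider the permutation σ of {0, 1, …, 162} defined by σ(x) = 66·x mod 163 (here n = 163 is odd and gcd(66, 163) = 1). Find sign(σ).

Start at x=140: 140 → 112 → 57 → 13 → 43 → 67 → 21 → … (one orbit).
Cycle type of π: 162 + 1; total 2 cycles.
Σ(ℓ_i−1) = 163−2 = 161; sign = (−1)^161 = -1.
The Jacobi symbol (66|163) = -1 (Zolotarev) agrees.

-1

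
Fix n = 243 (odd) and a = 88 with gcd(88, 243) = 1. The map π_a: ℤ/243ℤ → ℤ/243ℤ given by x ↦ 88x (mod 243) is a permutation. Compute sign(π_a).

Start at x=151: 151 → 166 → 28 → 34 → 76 → 127 → 241 → … (one orbit).
Decompose π into cycles: lengths [81, 81, 27, 27, 9, 9, 3, 3, 1, 1, 1] (11 cycles, including the fixed point 0).
Σ(ℓ_i−1) = 243−11 = 232; sign = (−1)^232 = +1.
The Jacobi symbol (88|243) = +1 (Zolotarev) agrees.

+1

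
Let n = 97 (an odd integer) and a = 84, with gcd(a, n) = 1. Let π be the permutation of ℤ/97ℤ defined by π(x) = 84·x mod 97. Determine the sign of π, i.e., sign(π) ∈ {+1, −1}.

-1

Start at x=15: 15 → 96 → 13 → 25 → 63 → 54 → 74 → … (one orbit).
Cycle lengths of π_84 on ℤ/97ℤ: [96, 1]; 2 cycles in total.
n − c = 97 − 2 = 95; sign = (−1)^95 = -1.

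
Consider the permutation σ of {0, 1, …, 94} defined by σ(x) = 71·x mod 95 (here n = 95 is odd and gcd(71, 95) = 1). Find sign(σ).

-1

Trace 31: π^k(31) = [31, 16, 91, 1, 71, 6, 46] for k=0..6.
π_71 has 10 disjoint cycles with lengths [18, 18, 18, 18, 18, 1, 1, 1, 1, 1] on {0,…,94}.
10 cycles on 95: each ℓ→(−1)^(ℓ−1), product (−1)^85 = -1.
The Jacobi symbol (71|95) = -1 (Zolotarev) agrees.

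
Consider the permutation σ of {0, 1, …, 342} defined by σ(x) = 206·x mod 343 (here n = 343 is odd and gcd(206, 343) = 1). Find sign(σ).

Orbit of 321 under x↦206x: [321, 270, 54, 148, 304, 198, 314]… (length divides ord_343(206)).
The orbit structure of x ↦ 206x mod 343: 4 orbits of sizes [294, 42, 6, 1].
With 4 cycles on 343 points, sign = (−1)^{343−4} = -1.

-1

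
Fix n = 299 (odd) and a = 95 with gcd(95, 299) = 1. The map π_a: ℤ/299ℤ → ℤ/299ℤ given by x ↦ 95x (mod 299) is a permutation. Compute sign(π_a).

+1

Start at x=75: 75 → 248 → 238 → 185 → 233 → 9 → 257 → … (one orbit).
Cycle lengths of π_95 on ℤ/299ℤ: [66, 66, 66, 66, 11, 11, 6, 6, 1]; 9 cycles in total.
Σ(ℓ_i−1) = 299−9 = 290; sign = (−1)^290 = +1.
Via Zolotarev, sign(π_{95}) = (95|299) = +1.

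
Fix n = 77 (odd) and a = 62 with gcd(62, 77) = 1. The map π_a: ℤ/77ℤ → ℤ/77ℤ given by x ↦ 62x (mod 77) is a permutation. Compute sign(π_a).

+1

Trace 41: π^k(41) = [41, 1, 62, 71, 13, 36, 76] for k=0..6.
11 cycles of lengths [10, 10, 10, 10, 10, 10, 10, 2, 2, 2, 1].
77 − 11 = 66 transpositions; sign(π) = (−1)^66 = +1.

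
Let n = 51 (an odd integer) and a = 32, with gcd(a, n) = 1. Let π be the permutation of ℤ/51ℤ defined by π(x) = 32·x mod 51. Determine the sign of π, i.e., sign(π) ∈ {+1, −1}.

Start at x=4: 4 → 26 → 16 → 2 → 13 → 8 → 1 → … (one orbit).
π_32 has 8 disjoint cycles with lengths [8, 8, 8, 8, 8, 8, 2, 1] on {0,…,50}.
51 − 8 = 43 transpositions; sign(π) = (−1)^43 = -1.

-1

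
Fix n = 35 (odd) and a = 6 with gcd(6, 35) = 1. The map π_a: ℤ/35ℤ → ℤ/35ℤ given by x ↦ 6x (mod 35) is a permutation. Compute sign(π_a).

Orbit of 1 under x↦6x: [1, 6]… (length divides ord_35(6)).
π_6 has 20 disjoint cycles with lengths [2, 2, 2, 2, 2, 2, 2, 2, 2, 2, 2, 2, 2, 2, 2, 1, 1, 1, 1, 1] on {0,…,34}.
With 20 cycles on 35 points, sign = (−1)^{35−20} = -1.

-1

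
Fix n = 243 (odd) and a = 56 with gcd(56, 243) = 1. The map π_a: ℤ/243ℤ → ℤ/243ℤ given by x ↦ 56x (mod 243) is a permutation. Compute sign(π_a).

Orbit of 13 under x↦56x: [13, 242, 187, 23, 73, 200, 22]… (length divides ord_243(56)).
Decompose π into cycles: lengths [162, 54, 18, 6, 2, 1] (6 cycles, including the fixed point 0).
Σ(ℓ_i−1) = 243−6 = 237; sign = (−1)^237 = -1.
(56|243)_J = -1 (Zolotarev's lemma cross-check).

-1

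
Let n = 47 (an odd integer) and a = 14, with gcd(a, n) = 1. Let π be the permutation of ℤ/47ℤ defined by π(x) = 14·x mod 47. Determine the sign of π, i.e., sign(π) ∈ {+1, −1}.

Orbit of 16 under x↦14x: [16, 36, 34, 6, 37, 1, 14]… (length divides ord_47(14)).
3 cycles of lengths [23, 23, 1].
3 cycles on 47: each ℓ→(−1)^(ℓ−1), product (−1)^44 = +1.

+1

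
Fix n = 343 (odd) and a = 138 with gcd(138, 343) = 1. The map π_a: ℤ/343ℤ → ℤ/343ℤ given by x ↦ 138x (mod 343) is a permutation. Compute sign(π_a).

-1

Start at x=234: 234 → 50 → 40 → 32 → 300 → 240 → 192 → … (one orbit).
Decompose π into cycles: lengths [294, 42, 6, 1] (4 cycles, including the fixed point 0).
sign(π) = (−1)^{n − #cycles} = (−1)^{343−4} = (−1)^339 = -1.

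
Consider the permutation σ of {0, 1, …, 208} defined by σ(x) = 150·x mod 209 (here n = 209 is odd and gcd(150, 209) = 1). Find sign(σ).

-1

Trace 36: π^k(36) = [36, 175, 125, 149, 196, 140, 100] for k=0..6.
π_150 has 6 disjoint cycles with lengths [90, 90, 10, 9, 9, 1] on {0,…,208}.
n − c = 209 − 6 = 203; sign = (−1)^203 = -1.
(150|209)_J = -1 (Zolotarev's lemma cross-check).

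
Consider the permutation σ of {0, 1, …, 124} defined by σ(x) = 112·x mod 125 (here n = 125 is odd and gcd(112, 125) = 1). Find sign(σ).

Start at x=99: 99 → 88 → 106 → 122 → 39 → 118 → 91 → … (one orbit).
Cycle lengths of π_112 on ℤ/125ℤ: [100, 20, 4, 1]; 4 cycles in total.
sign(π) = (−1)^{n − #cycles} = (−1)^{125−4} = (−1)^121 = -1.
Check: (112/125) = -1 by Zolotarev.

-1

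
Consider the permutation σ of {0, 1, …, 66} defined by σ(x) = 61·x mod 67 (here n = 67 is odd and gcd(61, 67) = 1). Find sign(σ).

-1

Orbit of 5 under x↦61x: [5, 37, 46, 59, 48, 47, 53]… (length divides ord_67(61)).
Decompose π into cycles: lengths [66, 1] (2 cycles, including the fixed point 0).
sign(π) = (−1)^{n − #cycles} = (−1)^{67−2} = (−1)^65 = -1.
(61|67)_J = -1 (Zolotarev's lemma cross-check).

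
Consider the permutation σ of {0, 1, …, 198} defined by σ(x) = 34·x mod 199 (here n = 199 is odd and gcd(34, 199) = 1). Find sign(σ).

-1

Trace 166: π^k(166) = [166, 72, 60, 50, 108, 90, 75] for k=0..6.
π_34 has 2 disjoint cycles with lengths [198, 1] on {0,…,198}.
sign(π) = (−1)^{n − #cycles} = (−1)^{199−2} = (−1)^197 = -1.
Via Zolotarev, sign(π_{34}) = (34|199) = -1.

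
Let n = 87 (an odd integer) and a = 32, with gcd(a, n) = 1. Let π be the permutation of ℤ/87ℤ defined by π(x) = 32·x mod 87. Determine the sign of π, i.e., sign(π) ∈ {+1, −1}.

+1

Orbit of 8 under x↦32x: [8, 82, 14, 13, 68, 1, 32]… (length divides ord_87(32)).
π_32 has 5 disjoint cycles with lengths [28, 28, 28, 2, 1] on {0,…,86}.
Σ(ℓ_i−1) = 87−5 = 82; sign = (−1)^82 = +1.
Zolotarev: (32|87) = +1, matching the cycle-count sign.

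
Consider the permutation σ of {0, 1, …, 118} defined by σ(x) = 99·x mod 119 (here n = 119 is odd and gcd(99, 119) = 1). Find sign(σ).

-1

Start at x=22: 22 → 36 → 113 → 1 → 99 → 43 → 92 → … (one orbit).
14 cycles of lengths [16, 16, 16, 16, 16, 16, 16, 1, 1, 1, 1, 1, 1, 1].
Σ(ℓ_i−1) = 119−14 = 105; sign = (−1)^105 = -1.
Check: (99/119) = -1 by Zolotarev.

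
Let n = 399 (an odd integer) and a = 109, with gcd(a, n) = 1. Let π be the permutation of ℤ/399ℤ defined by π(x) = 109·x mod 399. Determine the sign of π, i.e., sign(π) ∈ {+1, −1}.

-1

Start at x=352: 352 → 64 → 193 → 289 → 379 → 214 → 184 → … (one orbit).
π_109 has 30 disjoint cycles with lengths [18, 18, 18, 18, 18, 18, 18, 18, 18, 18, 18, 18, 18, 18, 18, 18, 18, 18, 18, 18, 18, 3, 3, 3, 3, 3, 3, 1, 1, 1] on {0,…,398}.
n − c = 399 − 30 = 369; sign = (−1)^369 = -1.
(109|399)_J = -1 (Zolotarev's lemma cross-check).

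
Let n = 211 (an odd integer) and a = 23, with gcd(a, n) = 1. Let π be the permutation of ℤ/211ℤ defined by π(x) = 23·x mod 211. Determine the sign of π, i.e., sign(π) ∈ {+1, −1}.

Start at x=55: 55 → 210 → 188 → 104 → 71 → 156 → 1 → … (one orbit).
Cycle type of π: 10×21 + 1; total 22 cycles.
sign(π) = (−1)^{n − #cycles} = (−1)^{211−22} = (−1)^189 = -1.
The Jacobi symbol (23|211) = -1 (Zolotarev) agrees.

-1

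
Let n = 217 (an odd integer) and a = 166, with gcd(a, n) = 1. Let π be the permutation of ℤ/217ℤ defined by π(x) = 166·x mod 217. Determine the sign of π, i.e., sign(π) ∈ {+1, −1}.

+1

Orbit of 78 under x↦166x: [78, 145, 200, 216, 51, 3, 64]… (length divides ord_217(166)).
The orbit structure of x ↦ 166x mod 217: 9 orbits of sizes [30, 30, 30, 30, 30, 30, 30, 6, 1].
With 9 cycles on 217 points, sign = (−1)^{217−9} = +1.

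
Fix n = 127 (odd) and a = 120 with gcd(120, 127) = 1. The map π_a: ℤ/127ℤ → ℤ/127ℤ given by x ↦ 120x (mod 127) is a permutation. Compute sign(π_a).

Orbit of 16 under x↦120x: [16, 15, 22, 100, 62, 74, 117]… (length divides ord_127(120)).
Decompose π into cycles: lengths [63, 63, 1] (3 cycles, including the fixed point 0).
127 − 3 = 124 transpositions; sign(π) = (−1)^124 = +1.
Check: (120/127) = +1 by Zolotarev.

+1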